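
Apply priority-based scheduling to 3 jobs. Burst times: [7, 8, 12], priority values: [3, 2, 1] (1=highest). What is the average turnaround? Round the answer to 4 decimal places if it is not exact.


Sort by priority (ascending = highest first):
Order: [(1, 12), (2, 8), (3, 7)]
Completion times:
  Priority 1, burst=12, C=12
  Priority 2, burst=8, C=20
  Priority 3, burst=7, C=27
Average turnaround = 59/3 = 19.6667

19.6667


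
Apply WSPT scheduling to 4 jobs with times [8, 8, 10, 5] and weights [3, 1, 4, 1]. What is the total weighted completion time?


Compute p/w ratios and sort ascending (WSPT): [(10, 4), (8, 3), (5, 1), (8, 1)]
Compute weighted completion times:
  Job (p=10,w=4): C=10, w*C=4*10=40
  Job (p=8,w=3): C=18, w*C=3*18=54
  Job (p=5,w=1): C=23, w*C=1*23=23
  Job (p=8,w=1): C=31, w*C=1*31=31
Total weighted completion time = 148

148


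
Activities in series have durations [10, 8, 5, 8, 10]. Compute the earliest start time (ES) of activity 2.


Activity 2 starts after activities 1 through 1 complete.
Predecessor durations: [10]
ES = 10 = 10

10


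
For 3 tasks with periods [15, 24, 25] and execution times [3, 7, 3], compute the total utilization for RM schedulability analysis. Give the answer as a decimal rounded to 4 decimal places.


Compute individual utilizations (exact fractions):
  Task 1: C/T = 3/15 = 1/5 (approx. 0.2)
  Task 2: C/T = 7/24 (approx. 0.2917)
  Task 3: C/T = 3/25 (approx. 0.12)
Total utilization U = 1/5 + 7/24 + 3/25 = 367/600
Rounded to 4 decimal places: U = 0.6117
RM (Liu & Layland) bound for 3 tasks = 0.779763; compare with U = 367/600 (approx. 0.611667)
U <= bound, so schedulable by RM sufficient condition.

0.6117


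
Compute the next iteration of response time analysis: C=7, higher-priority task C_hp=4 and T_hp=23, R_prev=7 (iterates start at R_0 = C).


R_next = C + ceil(R_prev / T_hp) * C_hp
ceil(7 / 23) = ceil(0.3043) = 1
Interference = 1 * 4 = 4
R_next = 7 + 4 = 11

11


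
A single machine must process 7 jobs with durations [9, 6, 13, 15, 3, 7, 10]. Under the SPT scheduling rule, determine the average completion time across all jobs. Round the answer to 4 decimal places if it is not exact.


Sort jobs by processing time (SPT order): [3, 6, 7, 9, 10, 13, 15]
Compute completion times sequentially:
  Job 1: processing = 3, completes at 3
  Job 2: processing = 6, completes at 9
  Job 3: processing = 7, completes at 16
  Job 4: processing = 9, completes at 25
  Job 5: processing = 10, completes at 35
  Job 6: processing = 13, completes at 48
  Job 7: processing = 15, completes at 63
Sum of completion times = 199
Average completion time = 199/7 = 28.4286

28.4286


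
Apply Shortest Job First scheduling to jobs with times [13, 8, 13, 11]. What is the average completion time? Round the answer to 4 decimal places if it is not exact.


SJF order (ascending): [8, 11, 13, 13]
Completion times:
  Job 1: burst=8, C=8
  Job 2: burst=11, C=19
  Job 3: burst=13, C=32
  Job 4: burst=13, C=45
Average completion = 104/4 = 26.0

26.0


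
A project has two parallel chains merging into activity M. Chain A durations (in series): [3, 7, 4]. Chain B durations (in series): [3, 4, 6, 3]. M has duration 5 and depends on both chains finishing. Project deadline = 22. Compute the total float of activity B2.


Forward pass: ES(B2) = sum of predecessors on chain B = 3
EF = ES + duration = 3 + 4 = 7
Backward pass: LF(M) = deadline = 22; LS(M) = 22 - 5 = 17
LF(B2) = LS(M) - sum(successors on chain B) = 17 - 9 = 8
LS = LF - duration = 8 - 4 = 4
Total float = LS - ES = 4 - 3 = 1

1


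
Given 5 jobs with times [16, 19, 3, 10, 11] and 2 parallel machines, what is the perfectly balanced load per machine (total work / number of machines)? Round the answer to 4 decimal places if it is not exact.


Total processing time = 16 + 19 + 3 + 10 + 11 = 59
Number of machines = 2
Ideal balanced load = 59 / 2 = 29.5

29.5


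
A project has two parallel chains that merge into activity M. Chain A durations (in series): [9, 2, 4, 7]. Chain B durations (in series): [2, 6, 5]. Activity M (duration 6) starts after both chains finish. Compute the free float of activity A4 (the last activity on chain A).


ES(A4) = sum of predecessors on chain A = 15
EF(A4) = ES + duration = 15 + 7 = 22
Successor of A4 is M. ES(M) = max(sum(A), sum(B)) = max(22, 13) = 22
Free float = ES(successor) - EF(current) = 22 - 22 = 0

0


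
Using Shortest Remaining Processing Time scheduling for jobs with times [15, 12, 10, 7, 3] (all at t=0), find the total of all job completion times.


Since all jobs arrive at t=0, SRPT equals SPT ordering.
SPT order: [3, 7, 10, 12, 15]
Completion times:
  Job 1: p=3, C=3
  Job 2: p=7, C=10
  Job 3: p=10, C=20
  Job 4: p=12, C=32
  Job 5: p=15, C=47
Total completion time = 3 + 10 + 20 + 32 + 47 = 112

112


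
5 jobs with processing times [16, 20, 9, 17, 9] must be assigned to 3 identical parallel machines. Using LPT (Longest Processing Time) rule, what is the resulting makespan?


Sort jobs in decreasing order (LPT): [20, 17, 16, 9, 9]
Assign each job to the least loaded machine:
  Machine 1: jobs [20], load = 20
  Machine 2: jobs [17, 9], load = 26
  Machine 3: jobs [16, 9], load = 25
Makespan = max load = 26

26


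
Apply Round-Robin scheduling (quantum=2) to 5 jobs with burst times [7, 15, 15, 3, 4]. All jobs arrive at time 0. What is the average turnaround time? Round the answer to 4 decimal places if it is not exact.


Time quantum = 2
Execution trace:
  J1 runs 2 units, time = 2
  J2 runs 2 units, time = 4
  J3 runs 2 units, time = 6
  J4 runs 2 units, time = 8
  J5 runs 2 units, time = 10
  J1 runs 2 units, time = 12
  J2 runs 2 units, time = 14
  J3 runs 2 units, time = 16
  J4 runs 1 units, time = 17
  J5 runs 2 units, time = 19
  J1 runs 2 units, time = 21
  J2 runs 2 units, time = 23
  J3 runs 2 units, time = 25
  J1 runs 1 units, time = 26
  J2 runs 2 units, time = 28
  J3 runs 2 units, time = 30
  J2 runs 2 units, time = 32
  J3 runs 2 units, time = 34
  J2 runs 2 units, time = 36
  J3 runs 2 units, time = 38
  J2 runs 2 units, time = 40
  J3 runs 2 units, time = 42
  J2 runs 1 units, time = 43
  J3 runs 1 units, time = 44
Finish times: [26, 43, 44, 17, 19]
Average turnaround = 149/5 = 29.8

29.8


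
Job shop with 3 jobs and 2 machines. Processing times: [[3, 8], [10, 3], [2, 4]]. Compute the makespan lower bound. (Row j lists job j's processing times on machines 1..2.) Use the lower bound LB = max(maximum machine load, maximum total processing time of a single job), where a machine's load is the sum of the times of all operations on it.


Machine loads:
  Machine 1: 3 + 10 + 2 = 15
  Machine 2: 8 + 3 + 4 = 15
Max machine load = 15
Job totals:
  Job 1: 11
  Job 2: 13
  Job 3: 6
Max job total = 13
Lower bound = max(15, 13) = 15

15


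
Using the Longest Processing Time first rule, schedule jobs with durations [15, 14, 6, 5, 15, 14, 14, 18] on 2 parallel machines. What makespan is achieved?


Sort jobs in decreasing order (LPT): [18, 15, 15, 14, 14, 14, 6, 5]
Assign each job to the least loaded machine:
  Machine 1: jobs [18, 14, 14, 5], load = 51
  Machine 2: jobs [15, 15, 14, 6], load = 50
Makespan = max load = 51

51


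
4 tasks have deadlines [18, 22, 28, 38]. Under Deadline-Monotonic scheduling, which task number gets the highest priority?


Sort tasks by relative deadline (ascending):
  Task 1: deadline = 18
  Task 2: deadline = 22
  Task 3: deadline = 28
  Task 4: deadline = 38
Priority order (highest first): [1, 2, 3, 4]
Highest priority task = 1

1


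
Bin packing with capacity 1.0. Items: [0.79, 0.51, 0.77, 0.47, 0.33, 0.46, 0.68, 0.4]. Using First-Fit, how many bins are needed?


Place items sequentially using First-Fit:
  Item 0.79 -> new Bin 1
  Item 0.51 -> new Bin 2
  Item 0.77 -> new Bin 3
  Item 0.47 -> Bin 2 (now 0.98)
  Item 0.33 -> new Bin 4
  Item 0.46 -> Bin 4 (now 0.79)
  Item 0.68 -> new Bin 5
  Item 0.4 -> new Bin 6
Total bins used = 6

6


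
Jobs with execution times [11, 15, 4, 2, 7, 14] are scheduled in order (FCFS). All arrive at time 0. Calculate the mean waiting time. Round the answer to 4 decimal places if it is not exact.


FCFS order (as given): [11, 15, 4, 2, 7, 14]
Waiting times:
  Job 1: wait = 0
  Job 2: wait = 11
  Job 3: wait = 26
  Job 4: wait = 30
  Job 5: wait = 32
  Job 6: wait = 39
Sum of waiting times = 138
Average waiting time = 138/6 = 23.0

23.0


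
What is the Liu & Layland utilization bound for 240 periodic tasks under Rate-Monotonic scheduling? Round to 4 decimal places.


Compute 2^(1/240) = 1.0028922879
Subtract 1: 1.0028922879 - 1 = 0.0028922879
Multiply by n: 240 * 0.0028922879 = 0.6941490960
Round to 4 dp: 0.6941

0.6941


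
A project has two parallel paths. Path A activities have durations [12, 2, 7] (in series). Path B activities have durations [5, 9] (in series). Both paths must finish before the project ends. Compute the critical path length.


Path A total = 12 + 2 + 7 = 21
Path B total = 5 + 9 = 14
Critical path = longest path = max(21, 14) = 21

21


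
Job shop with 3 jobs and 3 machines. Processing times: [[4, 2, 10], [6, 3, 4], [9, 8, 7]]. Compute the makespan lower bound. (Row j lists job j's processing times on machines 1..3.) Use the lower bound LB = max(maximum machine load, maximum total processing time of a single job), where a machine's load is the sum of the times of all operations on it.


Machine loads:
  Machine 1: 4 + 6 + 9 = 19
  Machine 2: 2 + 3 + 8 = 13
  Machine 3: 10 + 4 + 7 = 21
Max machine load = 21
Job totals:
  Job 1: 16
  Job 2: 13
  Job 3: 24
Max job total = 24
Lower bound = max(21, 24) = 24

24


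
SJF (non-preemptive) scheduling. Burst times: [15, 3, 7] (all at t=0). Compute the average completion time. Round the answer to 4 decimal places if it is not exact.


SJF order (ascending): [3, 7, 15]
Completion times:
  Job 1: burst=3, C=3
  Job 2: burst=7, C=10
  Job 3: burst=15, C=25
Average completion = 38/3 = 12.6667

12.6667


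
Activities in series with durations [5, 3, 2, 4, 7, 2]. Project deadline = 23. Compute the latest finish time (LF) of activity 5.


LF(activity 5) = deadline - sum of successor durations
Successors: activities 6 through 6 with durations [2]
Sum of successor durations = 2
LF = 23 - 2 = 21

21


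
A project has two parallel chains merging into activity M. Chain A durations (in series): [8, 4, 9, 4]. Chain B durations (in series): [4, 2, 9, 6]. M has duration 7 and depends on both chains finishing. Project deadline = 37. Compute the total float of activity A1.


Forward pass: ES(A1) = sum of predecessors on chain A = 0
EF = ES + duration = 0 + 8 = 8
Backward pass: LF(M) = deadline = 37; LS(M) = 37 - 7 = 30
LF(A1) = LS(M) - sum(successors on chain A) = 30 - 17 = 13
LS = LF - duration = 13 - 8 = 5
Total float = LS - ES = 5 - 0 = 5

5


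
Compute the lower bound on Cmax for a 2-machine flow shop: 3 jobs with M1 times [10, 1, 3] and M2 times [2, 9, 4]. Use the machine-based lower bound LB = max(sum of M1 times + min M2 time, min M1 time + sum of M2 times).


LB1 = sum(M1 times) + min(M2 times) = 14 + 2 = 16
LB2 = min(M1 times) + sum(M2 times) = 1 + 15 = 16
Lower bound = max(LB1, LB2) = max(16, 16) = 16

16


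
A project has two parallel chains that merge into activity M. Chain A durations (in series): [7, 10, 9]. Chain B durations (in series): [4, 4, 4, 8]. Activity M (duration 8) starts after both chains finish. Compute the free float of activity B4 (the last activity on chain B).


ES(B4) = sum of predecessors on chain B = 12
EF(B4) = ES + duration = 12 + 8 = 20
Successor of B4 is M. ES(M) = max(sum(A), sum(B)) = max(26, 20) = 26
Free float = ES(successor) - EF(current) = 26 - 20 = 6

6


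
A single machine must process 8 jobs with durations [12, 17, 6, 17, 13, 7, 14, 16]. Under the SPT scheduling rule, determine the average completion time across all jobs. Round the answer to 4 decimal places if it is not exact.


Sort jobs by processing time (SPT order): [6, 7, 12, 13, 14, 16, 17, 17]
Compute completion times sequentially:
  Job 1: processing = 6, completes at 6
  Job 2: processing = 7, completes at 13
  Job 3: processing = 12, completes at 25
  Job 4: processing = 13, completes at 38
  Job 5: processing = 14, completes at 52
  Job 6: processing = 16, completes at 68
  Job 7: processing = 17, completes at 85
  Job 8: processing = 17, completes at 102
Sum of completion times = 389
Average completion time = 389/8 = 48.625

48.625


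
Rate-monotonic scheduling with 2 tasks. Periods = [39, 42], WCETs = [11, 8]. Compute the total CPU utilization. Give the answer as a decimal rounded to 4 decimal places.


Compute individual utilizations (exact fractions):
  Task 1: C/T = 11/39 (approx. 0.2821)
  Task 2: C/T = 8/42 = 4/21 (approx. 0.1905)
Total utilization U = 11/39 + 4/21 = 43/91
Rounded to 4 decimal places: U = 0.4725
RM (Liu & Layland) bound for 2 tasks = 0.828427; compare with U = 43/91 (approx. 0.472527)
U <= bound, so schedulable by RM sufficient condition.

0.4725


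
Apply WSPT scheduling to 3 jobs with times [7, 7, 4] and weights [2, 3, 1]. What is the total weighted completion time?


Compute p/w ratios and sort ascending (WSPT): [(7, 3), (7, 2), (4, 1)]
Compute weighted completion times:
  Job (p=7,w=3): C=7, w*C=3*7=21
  Job (p=7,w=2): C=14, w*C=2*14=28
  Job (p=4,w=1): C=18, w*C=1*18=18
Total weighted completion time = 67

67


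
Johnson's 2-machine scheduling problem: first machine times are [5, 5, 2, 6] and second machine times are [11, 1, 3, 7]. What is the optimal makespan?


Apply Johnson's rule:
  Group 1 (a <= b): [(3, 2, 3), (1, 5, 11), (4, 6, 7)]
  Group 2 (a > b): [(2, 5, 1)]
Optimal job order: [3, 1, 4, 2]
Schedule:
  Job 3: M1 done at 2, M2 done at 5
  Job 1: M1 done at 7, M2 done at 18
  Job 4: M1 done at 13, M2 done at 25
  Job 2: M1 done at 18, M2 done at 26
Makespan = 26

26


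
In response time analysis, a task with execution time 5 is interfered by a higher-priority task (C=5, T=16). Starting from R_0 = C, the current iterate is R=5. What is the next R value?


R_next = C + ceil(R_prev / T_hp) * C_hp
ceil(5 / 16) = ceil(0.3125) = 1
Interference = 1 * 5 = 5
R_next = 5 + 5 = 10

10


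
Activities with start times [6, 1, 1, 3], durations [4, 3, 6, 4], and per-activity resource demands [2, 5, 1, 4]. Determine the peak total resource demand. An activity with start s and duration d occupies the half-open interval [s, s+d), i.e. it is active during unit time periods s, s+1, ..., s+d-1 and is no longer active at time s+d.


Each activity i is active on [start_i, start_i + duration_i).
Compute total resource usage per time slot:
  t=0: active resources = [], total = 0
  t=1: active resources = [5, 1], total = 6
  t=2: active resources = [5, 1], total = 6
  t=3: active resources = [5, 1, 4], total = 10
  t=4: active resources = [1, 4], total = 5
  t=5: active resources = [1, 4], total = 5
  t=6: active resources = [2, 1, 4], total = 7
  t=7: active resources = [2], total = 2
  t=8: active resources = [2], total = 2
  t=9: active resources = [2], total = 2
Peak resource demand = 10

10


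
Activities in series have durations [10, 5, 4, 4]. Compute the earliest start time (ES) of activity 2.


Activity 2 starts after activities 1 through 1 complete.
Predecessor durations: [10]
ES = 10 = 10

10


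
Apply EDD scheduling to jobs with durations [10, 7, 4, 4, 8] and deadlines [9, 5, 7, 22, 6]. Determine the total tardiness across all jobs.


Sort by due date (EDD order): [(7, 5), (8, 6), (4, 7), (10, 9), (4, 22)]
Compute completion times and tardiness:
  Job 1: p=7, d=5, C=7, tardiness=max(0,7-5)=2
  Job 2: p=8, d=6, C=15, tardiness=max(0,15-6)=9
  Job 3: p=4, d=7, C=19, tardiness=max(0,19-7)=12
  Job 4: p=10, d=9, C=29, tardiness=max(0,29-9)=20
  Job 5: p=4, d=22, C=33, tardiness=max(0,33-22)=11
Total tardiness = 54

54


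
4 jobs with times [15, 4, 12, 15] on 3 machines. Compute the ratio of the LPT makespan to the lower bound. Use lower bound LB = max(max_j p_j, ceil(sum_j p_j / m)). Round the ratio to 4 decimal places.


LPT order: [15, 15, 12, 4]
Machine loads after assignment: [15, 15, 16]
LPT makespan = 16
Lower bound = max(max_job, ceil(total/3)) = max(15, 16) = 16
Ratio = 16 / 16 = 1.0

1.0


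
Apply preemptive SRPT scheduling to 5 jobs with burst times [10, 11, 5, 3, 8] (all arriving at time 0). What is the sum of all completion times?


Since all jobs arrive at t=0, SRPT equals SPT ordering.
SPT order: [3, 5, 8, 10, 11]
Completion times:
  Job 1: p=3, C=3
  Job 2: p=5, C=8
  Job 3: p=8, C=16
  Job 4: p=10, C=26
  Job 5: p=11, C=37
Total completion time = 3 + 8 + 16 + 26 + 37 = 90

90


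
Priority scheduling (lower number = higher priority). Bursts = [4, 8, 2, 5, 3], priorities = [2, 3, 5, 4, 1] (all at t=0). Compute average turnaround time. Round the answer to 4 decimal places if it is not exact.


Sort by priority (ascending = highest first):
Order: [(1, 3), (2, 4), (3, 8), (4, 5), (5, 2)]
Completion times:
  Priority 1, burst=3, C=3
  Priority 2, burst=4, C=7
  Priority 3, burst=8, C=15
  Priority 4, burst=5, C=20
  Priority 5, burst=2, C=22
Average turnaround = 67/5 = 13.4

13.4


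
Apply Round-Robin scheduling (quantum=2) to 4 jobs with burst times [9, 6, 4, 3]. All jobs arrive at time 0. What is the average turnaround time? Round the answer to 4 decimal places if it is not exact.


Time quantum = 2
Execution trace:
  J1 runs 2 units, time = 2
  J2 runs 2 units, time = 4
  J3 runs 2 units, time = 6
  J4 runs 2 units, time = 8
  J1 runs 2 units, time = 10
  J2 runs 2 units, time = 12
  J3 runs 2 units, time = 14
  J4 runs 1 units, time = 15
  J1 runs 2 units, time = 17
  J2 runs 2 units, time = 19
  J1 runs 2 units, time = 21
  J1 runs 1 units, time = 22
Finish times: [22, 19, 14, 15]
Average turnaround = 70/4 = 17.5

17.5


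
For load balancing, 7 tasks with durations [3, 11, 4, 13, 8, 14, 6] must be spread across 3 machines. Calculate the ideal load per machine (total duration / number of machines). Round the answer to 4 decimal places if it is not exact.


Total processing time = 3 + 11 + 4 + 13 + 8 + 14 + 6 = 59
Number of machines = 3
Ideal balanced load = 59 / 3 = 19.6667

19.6667


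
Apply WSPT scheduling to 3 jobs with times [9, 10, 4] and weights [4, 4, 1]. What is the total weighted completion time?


Compute p/w ratios and sort ascending (WSPT): [(9, 4), (10, 4), (4, 1)]
Compute weighted completion times:
  Job (p=9,w=4): C=9, w*C=4*9=36
  Job (p=10,w=4): C=19, w*C=4*19=76
  Job (p=4,w=1): C=23, w*C=1*23=23
Total weighted completion time = 135

135


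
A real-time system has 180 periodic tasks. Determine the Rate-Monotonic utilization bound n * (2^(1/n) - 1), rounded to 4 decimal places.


Compute 2^(1/180) = 1.0038582416
Subtract 1: 1.0038582416 - 1 = 0.0038582416
Multiply by n: 180 * 0.0038582416 = 0.6944834880
Round to 4 dp: 0.6945

0.6945


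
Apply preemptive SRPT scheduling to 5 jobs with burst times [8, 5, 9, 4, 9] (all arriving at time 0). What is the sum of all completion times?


Since all jobs arrive at t=0, SRPT equals SPT ordering.
SPT order: [4, 5, 8, 9, 9]
Completion times:
  Job 1: p=4, C=4
  Job 2: p=5, C=9
  Job 3: p=8, C=17
  Job 4: p=9, C=26
  Job 5: p=9, C=35
Total completion time = 4 + 9 + 17 + 26 + 35 = 91

91


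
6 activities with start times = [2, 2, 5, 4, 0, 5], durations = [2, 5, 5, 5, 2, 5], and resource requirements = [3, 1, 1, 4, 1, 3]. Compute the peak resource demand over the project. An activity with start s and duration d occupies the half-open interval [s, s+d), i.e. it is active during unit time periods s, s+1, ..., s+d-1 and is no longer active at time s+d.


Each activity i is active on [start_i, start_i + duration_i).
Compute total resource usage per time slot:
  t=0: active resources = [1], total = 1
  t=1: active resources = [1], total = 1
  t=2: active resources = [3, 1], total = 4
  t=3: active resources = [3, 1], total = 4
  t=4: active resources = [1, 4], total = 5
  t=5: active resources = [1, 1, 4, 3], total = 9
  t=6: active resources = [1, 1, 4, 3], total = 9
  t=7: active resources = [1, 4, 3], total = 8
  t=8: active resources = [1, 4, 3], total = 8
  t=9: active resources = [1, 3], total = 4
Peak resource demand = 9

9


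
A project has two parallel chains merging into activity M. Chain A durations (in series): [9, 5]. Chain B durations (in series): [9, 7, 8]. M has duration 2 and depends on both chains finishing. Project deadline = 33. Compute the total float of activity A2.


Forward pass: ES(A2) = sum of predecessors on chain A = 9
EF = ES + duration = 9 + 5 = 14
Backward pass: LF(M) = deadline = 33; LS(M) = 33 - 2 = 31
LF(A2) = LS(M) - sum(successors on chain A) = 31 - 0 = 31
LS = LF - duration = 31 - 5 = 26
Total float = LS - ES = 26 - 9 = 17

17


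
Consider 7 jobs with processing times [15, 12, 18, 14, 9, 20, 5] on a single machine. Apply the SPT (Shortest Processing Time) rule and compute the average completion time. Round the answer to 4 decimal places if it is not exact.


Sort jobs by processing time (SPT order): [5, 9, 12, 14, 15, 18, 20]
Compute completion times sequentially:
  Job 1: processing = 5, completes at 5
  Job 2: processing = 9, completes at 14
  Job 3: processing = 12, completes at 26
  Job 4: processing = 14, completes at 40
  Job 5: processing = 15, completes at 55
  Job 6: processing = 18, completes at 73
  Job 7: processing = 20, completes at 93
Sum of completion times = 306
Average completion time = 306/7 = 43.7143

43.7143


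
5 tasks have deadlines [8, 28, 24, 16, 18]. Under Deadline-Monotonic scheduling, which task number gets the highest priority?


Sort tasks by relative deadline (ascending):
  Task 1: deadline = 8
  Task 4: deadline = 16
  Task 5: deadline = 18
  Task 3: deadline = 24
  Task 2: deadline = 28
Priority order (highest first): [1, 4, 5, 3, 2]
Highest priority task = 1

1


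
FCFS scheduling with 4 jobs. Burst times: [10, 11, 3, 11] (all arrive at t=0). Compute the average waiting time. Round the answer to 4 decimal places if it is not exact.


FCFS order (as given): [10, 11, 3, 11]
Waiting times:
  Job 1: wait = 0
  Job 2: wait = 10
  Job 3: wait = 21
  Job 4: wait = 24
Sum of waiting times = 55
Average waiting time = 55/4 = 13.75

13.75


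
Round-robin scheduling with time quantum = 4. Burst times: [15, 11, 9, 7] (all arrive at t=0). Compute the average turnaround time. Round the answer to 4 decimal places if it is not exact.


Time quantum = 4
Execution trace:
  J1 runs 4 units, time = 4
  J2 runs 4 units, time = 8
  J3 runs 4 units, time = 12
  J4 runs 4 units, time = 16
  J1 runs 4 units, time = 20
  J2 runs 4 units, time = 24
  J3 runs 4 units, time = 28
  J4 runs 3 units, time = 31
  J1 runs 4 units, time = 35
  J2 runs 3 units, time = 38
  J3 runs 1 units, time = 39
  J1 runs 3 units, time = 42
Finish times: [42, 38, 39, 31]
Average turnaround = 150/4 = 37.5

37.5


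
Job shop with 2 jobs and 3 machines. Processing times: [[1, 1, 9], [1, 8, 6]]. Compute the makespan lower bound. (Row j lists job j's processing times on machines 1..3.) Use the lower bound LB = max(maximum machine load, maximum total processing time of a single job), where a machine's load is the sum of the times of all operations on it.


Machine loads:
  Machine 1: 1 + 1 = 2
  Machine 2: 1 + 8 = 9
  Machine 3: 9 + 6 = 15
Max machine load = 15
Job totals:
  Job 1: 11
  Job 2: 15
Max job total = 15
Lower bound = max(15, 15) = 15

15


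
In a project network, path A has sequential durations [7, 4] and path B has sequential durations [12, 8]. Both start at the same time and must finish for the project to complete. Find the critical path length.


Path A total = 7 + 4 = 11
Path B total = 12 + 8 = 20
Critical path = longest path = max(11, 20) = 20

20


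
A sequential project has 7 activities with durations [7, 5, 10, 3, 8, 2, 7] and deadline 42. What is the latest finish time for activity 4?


LF(activity 4) = deadline - sum of successor durations
Successors: activities 5 through 7 with durations [8, 2, 7]
Sum of successor durations = 17
LF = 42 - 17 = 25

25


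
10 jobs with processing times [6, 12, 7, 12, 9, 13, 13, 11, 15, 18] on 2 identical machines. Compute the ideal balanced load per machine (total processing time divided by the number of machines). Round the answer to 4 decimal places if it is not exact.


Total processing time = 6 + 12 + 7 + 12 + 9 + 13 + 13 + 11 + 15 + 18 = 116
Number of machines = 2
Ideal balanced load = 116 / 2 = 58.0

58.0


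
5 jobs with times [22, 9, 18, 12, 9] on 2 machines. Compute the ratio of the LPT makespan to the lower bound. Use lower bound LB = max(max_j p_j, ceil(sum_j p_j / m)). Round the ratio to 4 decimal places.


LPT order: [22, 18, 12, 9, 9]
Machine loads after assignment: [31, 39]
LPT makespan = 39
Lower bound = max(max_job, ceil(total/2)) = max(22, 35) = 35
Ratio = 39 / 35 = 1.1143

1.1143


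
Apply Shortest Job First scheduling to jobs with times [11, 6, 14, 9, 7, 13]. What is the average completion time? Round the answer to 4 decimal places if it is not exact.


SJF order (ascending): [6, 7, 9, 11, 13, 14]
Completion times:
  Job 1: burst=6, C=6
  Job 2: burst=7, C=13
  Job 3: burst=9, C=22
  Job 4: burst=11, C=33
  Job 5: burst=13, C=46
  Job 6: burst=14, C=60
Average completion = 180/6 = 30.0

30.0


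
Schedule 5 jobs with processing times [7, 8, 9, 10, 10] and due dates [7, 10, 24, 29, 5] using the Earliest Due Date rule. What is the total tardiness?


Sort by due date (EDD order): [(10, 5), (7, 7), (8, 10), (9, 24), (10, 29)]
Compute completion times and tardiness:
  Job 1: p=10, d=5, C=10, tardiness=max(0,10-5)=5
  Job 2: p=7, d=7, C=17, tardiness=max(0,17-7)=10
  Job 3: p=8, d=10, C=25, tardiness=max(0,25-10)=15
  Job 4: p=9, d=24, C=34, tardiness=max(0,34-24)=10
  Job 5: p=10, d=29, C=44, tardiness=max(0,44-29)=15
Total tardiness = 55

55


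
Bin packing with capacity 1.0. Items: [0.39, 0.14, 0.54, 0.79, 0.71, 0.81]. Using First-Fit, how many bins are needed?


Place items sequentially using First-Fit:
  Item 0.39 -> new Bin 1
  Item 0.14 -> Bin 1 (now 0.53)
  Item 0.54 -> new Bin 2
  Item 0.79 -> new Bin 3
  Item 0.71 -> new Bin 4
  Item 0.81 -> new Bin 5
Total bins used = 5

5


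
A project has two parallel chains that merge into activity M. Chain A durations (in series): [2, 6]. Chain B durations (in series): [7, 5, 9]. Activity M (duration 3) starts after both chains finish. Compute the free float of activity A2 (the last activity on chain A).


ES(A2) = sum of predecessors on chain A = 2
EF(A2) = ES + duration = 2 + 6 = 8
Successor of A2 is M. ES(M) = max(sum(A), sum(B)) = max(8, 21) = 21
Free float = ES(successor) - EF(current) = 21 - 8 = 13

13


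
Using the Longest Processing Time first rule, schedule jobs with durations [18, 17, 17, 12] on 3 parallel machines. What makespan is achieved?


Sort jobs in decreasing order (LPT): [18, 17, 17, 12]
Assign each job to the least loaded machine:
  Machine 1: jobs [18], load = 18
  Machine 2: jobs [17, 12], load = 29
  Machine 3: jobs [17], load = 17
Makespan = max load = 29

29


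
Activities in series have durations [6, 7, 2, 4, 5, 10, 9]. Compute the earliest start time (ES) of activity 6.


Activity 6 starts after activities 1 through 5 complete.
Predecessor durations: [6, 7, 2, 4, 5]
ES = 6 + 7 + 2 + 4 + 5 = 24

24


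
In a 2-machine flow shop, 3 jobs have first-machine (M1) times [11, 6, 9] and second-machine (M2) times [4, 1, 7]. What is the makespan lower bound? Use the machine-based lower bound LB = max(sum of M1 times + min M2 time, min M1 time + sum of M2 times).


LB1 = sum(M1 times) + min(M2 times) = 26 + 1 = 27
LB2 = min(M1 times) + sum(M2 times) = 6 + 12 = 18
Lower bound = max(LB1, LB2) = max(27, 18) = 27

27


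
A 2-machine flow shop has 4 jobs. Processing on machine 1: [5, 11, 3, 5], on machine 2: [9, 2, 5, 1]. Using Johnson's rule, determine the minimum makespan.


Apply Johnson's rule:
  Group 1 (a <= b): [(3, 3, 5), (1, 5, 9)]
  Group 2 (a > b): [(2, 11, 2), (4, 5, 1)]
Optimal job order: [3, 1, 2, 4]
Schedule:
  Job 3: M1 done at 3, M2 done at 8
  Job 1: M1 done at 8, M2 done at 17
  Job 2: M1 done at 19, M2 done at 21
  Job 4: M1 done at 24, M2 done at 25
Makespan = 25

25


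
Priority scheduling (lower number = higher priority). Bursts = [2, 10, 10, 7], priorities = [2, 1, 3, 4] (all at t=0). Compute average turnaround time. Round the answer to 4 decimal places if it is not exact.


Sort by priority (ascending = highest first):
Order: [(1, 10), (2, 2), (3, 10), (4, 7)]
Completion times:
  Priority 1, burst=10, C=10
  Priority 2, burst=2, C=12
  Priority 3, burst=10, C=22
  Priority 4, burst=7, C=29
Average turnaround = 73/4 = 18.25

18.25


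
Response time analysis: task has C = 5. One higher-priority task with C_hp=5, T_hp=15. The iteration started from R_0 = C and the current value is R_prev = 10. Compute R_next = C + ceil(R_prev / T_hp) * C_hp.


R_next = C + ceil(R_prev / T_hp) * C_hp
ceil(10 / 15) = ceil(0.6667) = 1
Interference = 1 * 5 = 5
R_next = 5 + 5 = 10
R_next = R_prev, so the iteration has converged (response time = 10).

10


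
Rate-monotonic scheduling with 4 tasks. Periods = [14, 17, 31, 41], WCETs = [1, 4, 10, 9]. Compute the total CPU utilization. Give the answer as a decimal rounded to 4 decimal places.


Compute individual utilizations (exact fractions):
  Task 1: C/T = 1/14 (approx. 0.0714)
  Task 2: C/T = 4/17 (approx. 0.2353)
  Task 3: C/T = 10/31 (approx. 0.3226)
  Task 4: C/T = 9/41 (approx. 0.2195)
Total utilization U = 1/14 + 4/17 + 10/31 + 9/41 = 256765/302498
Rounded to 4 decimal places: U = 0.8488
RM (Liu & Layland) bound for 4 tasks = 0.756828; compare with U = 256765/302498 (approx. 0.848816)
bound < U <= 1, so the RM sufficient condition is not met (inconclusive; an exact test such as response-time analysis is needed).

0.8488


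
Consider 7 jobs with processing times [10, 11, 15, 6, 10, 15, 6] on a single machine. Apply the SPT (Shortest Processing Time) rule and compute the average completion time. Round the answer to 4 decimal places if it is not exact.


Sort jobs by processing time (SPT order): [6, 6, 10, 10, 11, 15, 15]
Compute completion times sequentially:
  Job 1: processing = 6, completes at 6
  Job 2: processing = 6, completes at 12
  Job 3: processing = 10, completes at 22
  Job 4: processing = 10, completes at 32
  Job 5: processing = 11, completes at 43
  Job 6: processing = 15, completes at 58
  Job 7: processing = 15, completes at 73
Sum of completion times = 246
Average completion time = 246/7 = 35.1429

35.1429


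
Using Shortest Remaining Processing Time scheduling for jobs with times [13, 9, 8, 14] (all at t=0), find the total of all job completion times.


Since all jobs arrive at t=0, SRPT equals SPT ordering.
SPT order: [8, 9, 13, 14]
Completion times:
  Job 1: p=8, C=8
  Job 2: p=9, C=17
  Job 3: p=13, C=30
  Job 4: p=14, C=44
Total completion time = 8 + 17 + 30 + 44 = 99

99


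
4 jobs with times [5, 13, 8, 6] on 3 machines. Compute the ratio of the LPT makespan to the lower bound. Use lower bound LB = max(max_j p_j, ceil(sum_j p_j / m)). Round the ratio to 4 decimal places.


LPT order: [13, 8, 6, 5]
Machine loads after assignment: [13, 8, 11]
LPT makespan = 13
Lower bound = max(max_job, ceil(total/3)) = max(13, 11) = 13
Ratio = 13 / 13 = 1.0

1.0


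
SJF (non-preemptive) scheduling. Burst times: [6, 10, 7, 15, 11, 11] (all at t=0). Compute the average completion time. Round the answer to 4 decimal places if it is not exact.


SJF order (ascending): [6, 7, 10, 11, 11, 15]
Completion times:
  Job 1: burst=6, C=6
  Job 2: burst=7, C=13
  Job 3: burst=10, C=23
  Job 4: burst=11, C=34
  Job 5: burst=11, C=45
  Job 6: burst=15, C=60
Average completion = 181/6 = 30.1667

30.1667


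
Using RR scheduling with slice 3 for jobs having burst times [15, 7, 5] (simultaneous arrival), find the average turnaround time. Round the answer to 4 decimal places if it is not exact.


Time quantum = 3
Execution trace:
  J1 runs 3 units, time = 3
  J2 runs 3 units, time = 6
  J3 runs 3 units, time = 9
  J1 runs 3 units, time = 12
  J2 runs 3 units, time = 15
  J3 runs 2 units, time = 17
  J1 runs 3 units, time = 20
  J2 runs 1 units, time = 21
  J1 runs 3 units, time = 24
  J1 runs 3 units, time = 27
Finish times: [27, 21, 17]
Average turnaround = 65/3 = 21.6667

21.6667


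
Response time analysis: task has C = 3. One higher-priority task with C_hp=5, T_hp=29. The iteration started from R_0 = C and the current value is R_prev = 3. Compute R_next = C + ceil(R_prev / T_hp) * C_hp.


R_next = C + ceil(R_prev / T_hp) * C_hp
ceil(3 / 29) = ceil(0.1034) = 1
Interference = 1 * 5 = 5
R_next = 3 + 5 = 8

8


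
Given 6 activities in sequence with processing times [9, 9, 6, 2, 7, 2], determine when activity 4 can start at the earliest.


Activity 4 starts after activities 1 through 3 complete.
Predecessor durations: [9, 9, 6]
ES = 9 + 9 + 6 = 24

24


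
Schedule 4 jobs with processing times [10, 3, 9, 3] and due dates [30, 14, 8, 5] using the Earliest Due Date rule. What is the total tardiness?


Sort by due date (EDD order): [(3, 5), (9, 8), (3, 14), (10, 30)]
Compute completion times and tardiness:
  Job 1: p=3, d=5, C=3, tardiness=max(0,3-5)=0
  Job 2: p=9, d=8, C=12, tardiness=max(0,12-8)=4
  Job 3: p=3, d=14, C=15, tardiness=max(0,15-14)=1
  Job 4: p=10, d=30, C=25, tardiness=max(0,25-30)=0
Total tardiness = 5

5


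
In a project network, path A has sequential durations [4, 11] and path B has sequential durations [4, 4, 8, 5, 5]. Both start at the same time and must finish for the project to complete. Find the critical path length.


Path A total = 4 + 11 = 15
Path B total = 4 + 4 + 8 + 5 + 5 = 26
Critical path = longest path = max(15, 26) = 26

26


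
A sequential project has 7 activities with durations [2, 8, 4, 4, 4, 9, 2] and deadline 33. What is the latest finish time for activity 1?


LF(activity 1) = deadline - sum of successor durations
Successors: activities 2 through 7 with durations [8, 4, 4, 4, 9, 2]
Sum of successor durations = 31
LF = 33 - 31 = 2

2


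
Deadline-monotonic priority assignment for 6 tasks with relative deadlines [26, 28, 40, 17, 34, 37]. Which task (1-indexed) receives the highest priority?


Sort tasks by relative deadline (ascending):
  Task 4: deadline = 17
  Task 1: deadline = 26
  Task 2: deadline = 28
  Task 5: deadline = 34
  Task 6: deadline = 37
  Task 3: deadline = 40
Priority order (highest first): [4, 1, 2, 5, 6, 3]
Highest priority task = 4

4


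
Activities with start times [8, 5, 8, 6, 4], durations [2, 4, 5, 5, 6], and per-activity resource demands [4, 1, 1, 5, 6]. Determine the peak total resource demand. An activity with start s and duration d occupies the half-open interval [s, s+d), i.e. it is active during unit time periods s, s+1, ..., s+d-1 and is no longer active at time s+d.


Each activity i is active on [start_i, start_i + duration_i).
Compute total resource usage per time slot:
  t=0: active resources = [], total = 0
  t=1: active resources = [], total = 0
  t=2: active resources = [], total = 0
  t=3: active resources = [], total = 0
  t=4: active resources = [6], total = 6
  t=5: active resources = [1, 6], total = 7
  t=6: active resources = [1, 5, 6], total = 12
  t=7: active resources = [1, 5, 6], total = 12
  t=8: active resources = [4, 1, 1, 5, 6], total = 17
  t=9: active resources = [4, 1, 5, 6], total = 16
  t=10: active resources = [1, 5], total = 6
  t=11: active resources = [1], total = 1
  t=12: active resources = [1], total = 1
Peak resource demand = 17

17


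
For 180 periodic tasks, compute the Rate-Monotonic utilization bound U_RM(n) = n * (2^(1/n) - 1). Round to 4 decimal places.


Compute 2^(1/180) = 1.0038582416
Subtract 1: 1.0038582416 - 1 = 0.0038582416
Multiply by n: 180 * 0.0038582416 = 0.6944834880
Round to 4 dp: 0.6945

0.6945


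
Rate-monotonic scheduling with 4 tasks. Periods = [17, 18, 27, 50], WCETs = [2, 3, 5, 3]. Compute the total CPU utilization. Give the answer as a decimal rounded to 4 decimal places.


Compute individual utilizations (exact fractions):
  Task 1: C/T = 2/17 (approx. 0.1176)
  Task 2: C/T = 3/18 = 1/6 (approx. 0.1667)
  Task 3: C/T = 5/27 (approx. 0.1852)
  Task 4: C/T = 3/50 (approx. 0.06)
Total utilization U = 2/17 + 1/6 + 5/27 + 3/50 = 6076/11475
Rounded to 4 decimal places: U = 0.5295
RM (Liu & Layland) bound for 4 tasks = 0.756828; compare with U = 6076/11475 (approx. 0.529499)
U <= bound, so schedulable by RM sufficient condition.

0.5295


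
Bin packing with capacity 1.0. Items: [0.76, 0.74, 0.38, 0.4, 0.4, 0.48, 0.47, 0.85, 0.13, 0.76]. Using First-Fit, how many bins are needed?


Place items sequentially using First-Fit:
  Item 0.76 -> new Bin 1
  Item 0.74 -> new Bin 2
  Item 0.38 -> new Bin 3
  Item 0.4 -> Bin 3 (now 0.78)
  Item 0.4 -> new Bin 4
  Item 0.48 -> Bin 4 (now 0.88)
  Item 0.47 -> new Bin 5
  Item 0.85 -> new Bin 6
  Item 0.13 -> Bin 1 (now 0.89)
  Item 0.76 -> new Bin 7
Total bins used = 7

7


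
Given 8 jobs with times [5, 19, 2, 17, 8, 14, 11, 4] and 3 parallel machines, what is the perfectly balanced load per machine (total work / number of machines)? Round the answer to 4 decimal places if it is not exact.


Total processing time = 5 + 19 + 2 + 17 + 8 + 14 + 11 + 4 = 80
Number of machines = 3
Ideal balanced load = 80 / 3 = 26.6667

26.6667


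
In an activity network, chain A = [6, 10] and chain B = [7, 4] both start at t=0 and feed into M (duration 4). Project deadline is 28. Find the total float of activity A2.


Forward pass: ES(A2) = sum of predecessors on chain A = 6
EF = ES + duration = 6 + 10 = 16
Backward pass: LF(M) = deadline = 28; LS(M) = 28 - 4 = 24
LF(A2) = LS(M) - sum(successors on chain A) = 24 - 0 = 24
LS = LF - duration = 24 - 10 = 14
Total float = LS - ES = 14 - 6 = 8

8


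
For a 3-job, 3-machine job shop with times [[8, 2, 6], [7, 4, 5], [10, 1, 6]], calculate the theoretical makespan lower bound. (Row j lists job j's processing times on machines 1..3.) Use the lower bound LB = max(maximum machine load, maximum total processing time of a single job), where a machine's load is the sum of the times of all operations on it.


Machine loads:
  Machine 1: 8 + 7 + 10 = 25
  Machine 2: 2 + 4 + 1 = 7
  Machine 3: 6 + 5 + 6 = 17
Max machine load = 25
Job totals:
  Job 1: 16
  Job 2: 16
  Job 3: 17
Max job total = 17
Lower bound = max(25, 17) = 25

25


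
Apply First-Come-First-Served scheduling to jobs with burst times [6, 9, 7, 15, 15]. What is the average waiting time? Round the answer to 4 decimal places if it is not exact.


FCFS order (as given): [6, 9, 7, 15, 15]
Waiting times:
  Job 1: wait = 0
  Job 2: wait = 6
  Job 3: wait = 15
  Job 4: wait = 22
  Job 5: wait = 37
Sum of waiting times = 80
Average waiting time = 80/5 = 16.0

16.0


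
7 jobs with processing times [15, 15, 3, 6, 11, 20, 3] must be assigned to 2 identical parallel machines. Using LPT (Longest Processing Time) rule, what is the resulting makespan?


Sort jobs in decreasing order (LPT): [20, 15, 15, 11, 6, 3, 3]
Assign each job to the least loaded machine:
  Machine 1: jobs [20, 11, 3, 3], load = 37
  Machine 2: jobs [15, 15, 6], load = 36
Makespan = max load = 37

37


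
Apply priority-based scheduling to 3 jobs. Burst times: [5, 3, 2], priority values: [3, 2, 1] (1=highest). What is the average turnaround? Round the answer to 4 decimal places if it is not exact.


Sort by priority (ascending = highest first):
Order: [(1, 2), (2, 3), (3, 5)]
Completion times:
  Priority 1, burst=2, C=2
  Priority 2, burst=3, C=5
  Priority 3, burst=5, C=10
Average turnaround = 17/3 = 5.6667

5.6667


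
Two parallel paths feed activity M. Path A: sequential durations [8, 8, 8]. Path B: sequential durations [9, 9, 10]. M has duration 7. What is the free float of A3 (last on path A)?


ES(A3) = sum of predecessors on chain A = 16
EF(A3) = ES + duration = 16 + 8 = 24
Successor of A3 is M. ES(M) = max(sum(A), sum(B)) = max(24, 28) = 28
Free float = ES(successor) - EF(current) = 28 - 24 = 4

4
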